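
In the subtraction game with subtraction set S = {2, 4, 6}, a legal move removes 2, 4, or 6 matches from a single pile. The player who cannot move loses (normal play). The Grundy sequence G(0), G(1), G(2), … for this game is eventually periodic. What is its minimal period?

n :  0  1  2  3  4  5  6  7  8  9 10 11 12 13 14 15 16 17
G :  0  0  1  1  2  2  3  3  0  0  1  1  2  2  3  3  0  0
G(n+8) = G(n) holds for n = 0,…,5 (a full window of length max(S) = 6), so the sequence is purely periodic with period 8.

8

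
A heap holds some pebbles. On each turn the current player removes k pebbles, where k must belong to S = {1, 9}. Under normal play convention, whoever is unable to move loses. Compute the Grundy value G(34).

n :  0  1  2  3  4  5  6  7  8  9 10 11 12 13 14 15 16 17 18 19 20 21 22 23 24 25 26 27 28 29 30 31 32 33 34
G :  0  1  0  1  0  1  0  1  0  1  0  1  0  1  0  1  0  1  0  1  0  1  0  1  0  1  0  1  0  1  0  1  0  1  0

0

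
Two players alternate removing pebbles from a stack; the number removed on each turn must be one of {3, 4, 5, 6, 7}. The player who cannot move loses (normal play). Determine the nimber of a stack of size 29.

3

n :  0  1  2  3  4  5  6  7  8  9 10 11 12 13 14 15 16 17 18 19 20 21 22 23 24 25 26 27 28 29
G :  0  0  0  1  1  1  2  2  2  3  0  0  0  1  1  1  2  2  2  3  0  0  0  1  1  1  2  2  2  3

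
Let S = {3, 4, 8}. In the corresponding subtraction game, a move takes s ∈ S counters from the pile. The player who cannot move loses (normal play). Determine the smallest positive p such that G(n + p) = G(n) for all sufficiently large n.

n :  0  1  2  3  4  5  6  7  8  9 10 11 12 13 14 15 16 17 18 19 20 21 22 23 24 25
G :  0  0  0  1  1  1  2  0  2  3  1  3  0  0  0  1  1  1  2  0  2  3  1  3  0  0
G(n+12) = G(n) holds for n = 0,…,7 (a full window of length max(S) = 8), so the sequence is purely periodic with period 12.

12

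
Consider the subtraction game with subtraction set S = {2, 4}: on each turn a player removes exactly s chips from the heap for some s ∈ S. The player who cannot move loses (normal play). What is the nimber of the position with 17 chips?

2

n :  0  1  2  3  4  5  6  7  8  9 10 11 12 13 14 15 16 17
G :  0  0  1  1  2  2  0  0  1  1  2  2  0  0  1  1  2  2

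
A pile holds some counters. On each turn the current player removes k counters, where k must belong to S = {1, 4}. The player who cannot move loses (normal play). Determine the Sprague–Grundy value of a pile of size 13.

1

n :  0  1  2  3  4  5  6  7  8  9 10 11 12 13
G :  0  1  0  1  2  0  1  0  1  2  0  1  0  1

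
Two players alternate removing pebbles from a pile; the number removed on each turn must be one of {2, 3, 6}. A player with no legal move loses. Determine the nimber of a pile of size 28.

0

n :  0  1  2  3  4  5  6  7  8  9 10 11 12 13 14 15 16 17 18 19 20 21 22 23 24 25 26 27 28
G :  0  0  1  1  2  0  3  1  2  0  0  1  1  2  0  3  1  2  0  0  1  1  2  0  3  1  2  0  0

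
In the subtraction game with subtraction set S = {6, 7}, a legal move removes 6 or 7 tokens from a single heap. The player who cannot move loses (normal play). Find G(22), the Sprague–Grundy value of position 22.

1

G(0) = 0
G(1) = mex{} = 0
G(2) = mex{} = 0
G(3) = mex{} = 0
G(4) = mex{} = 0
G(5) = mex{} = 0
G(6) = mex{0} = 1
G(7) = mex{0,0} = 1
G(8) = mex{0,0} = 1
G(9) = mex{0,0} = 1
G(10) = mex{0,0} = 1
G(11) = mex{0,0} = 1
G(12) = mex{1,0} = 2
G(13) = mex{1,1} = 0
G(14) = mex{1,1} = 0
G(15) = mex{1,1} = 0
G(16) = mex{1,1} = 0
G(17) = mex{1,1} = 0
G(18) = mex{2,1} = 0
G(19) = mex{0,2} = 1
G(20) = mex{0,0} = 1
G(21) = mex{0,0} = 1
G(22) = mex{0,0} = 1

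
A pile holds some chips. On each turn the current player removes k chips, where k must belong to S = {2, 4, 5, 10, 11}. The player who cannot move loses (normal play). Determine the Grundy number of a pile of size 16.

1

n :  0  1  2  3  4  5  6  7  8  9 10 11 12 13 14 15 16
G :  0  0  1  1  2  2  3  0  0  1  1  2  2  3  0  0  1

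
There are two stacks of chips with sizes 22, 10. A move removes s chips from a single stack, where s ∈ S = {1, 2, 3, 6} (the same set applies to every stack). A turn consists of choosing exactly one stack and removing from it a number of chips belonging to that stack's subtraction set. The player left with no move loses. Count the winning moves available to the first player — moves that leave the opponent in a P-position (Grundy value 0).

All stacks use S = {1, 2, 3, 6}:
G(0) = 0
G(1) = mex{0} = 1
G(2) = mex{1,0} = 2
G(3) = mex{2,1,0} = 3
G(4) = mex{3,2,1} = 0
G(5) = mex{0,3,2} = 1
G(6) = mex{1,0,3,0} = 2
G(7) = mex{2,1,0,1} = 3
G(8) = mex{3,2,1,2} = 0
G(9) = mex{0,3,2,3} = 1
G(10) = mex{1,0,3,0} = 2
G(11) = mex{2,1,0,1} = 3
G(12) = mex{3,2,1,2} = 0
G(13) = mex{0,3,2,3} = 1
G(14) = mex{1,0,3,0} = 2
G(15) = mex{2,1,0,1} = 3
G(16) = mex{3,2,1,2} = 0
G(17) = mex{0,3,2,3} = 1
G(18) = mex{1,0,3,0} = 2
G(19) = mex{2,1,0,1} = 3
G(20) = mex{3,2,1,2} = 0
G(21) = mex{0,3,2,3} = 1
G(22) = mex{1,0,3,0} = 2
Stack A: G(22) = 2.
Stack B: G(10) = 2.
Combined Grundy value = 2 ⊕ 2 = 0.
A winning move leaves total XOR = 0, i.e. changes one component's Grundy value g to g ⊕ X where X is the current total.
Stack A: target g' = 2⊕0 = 2, but every legal move changes the Grundy value (mex property), so 0 moves.
Stack B: target g' = 2⊕0 = 2, but every legal move changes the Grundy value (mex property), so 0 moves.

0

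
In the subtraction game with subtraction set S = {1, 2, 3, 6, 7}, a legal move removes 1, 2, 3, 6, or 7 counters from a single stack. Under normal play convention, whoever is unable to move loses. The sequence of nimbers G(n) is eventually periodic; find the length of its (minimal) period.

G(0) = 0
G(1) = mex{0} = 1
G(2) = mex{1,0} = 2
G(3) = mex{2,1,0} = 3
G(4) = mex{3,2,1} = 0
G(5) = mex{0,3,2} = 1
G(6) = mex{1,0,3,0} = 2
G(7) = mex{2,1,0,1,0} = 3
G(8) = mex{3,2,1,2,1} = 0
G(9) = mex{0,3,2,3,2} = 1
G(10) = mex{1,0,3,0,3} = 2
G(11) = mex{2,1,0,1,0} = 3
G(12) = mex{3,2,1,2,1} = 0
G(13) = mex{0,3,2,3,2} = 1
G(14) = mex{1,0,3,0,3} = 2
G(n+4) = G(n) holds for n = 0,…,6 (a full window of length max(S) = 7), so the sequence is purely periodic with period 4.

4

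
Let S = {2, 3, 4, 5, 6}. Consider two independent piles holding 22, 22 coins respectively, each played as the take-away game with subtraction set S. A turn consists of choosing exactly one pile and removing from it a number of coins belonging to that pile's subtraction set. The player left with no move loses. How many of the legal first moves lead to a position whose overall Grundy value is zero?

All piles use S = {2, 3, 4, 5, 6}:
G(0) = 0
G(1) = mex{} = 0
G(2) = mex{0} = 1
G(3) = mex{0,0} = 1
G(4) = mex{1,0,0} = 2
G(5) = mex{1,1,0,0} = 2
G(6) = mex{2,1,1,0,0} = 3
G(7) = mex{2,2,1,1,0} = 3
G(8) = mex{3,2,2,1,1} = 0
G(9) = mex{3,3,2,2,1} = 0
G(10) = mex{0,3,3,2,2} = 1
G(11) = mex{0,0,3,3,2} = 1
G(12) = mex{1,0,0,3,3} = 2
G(13) = mex{1,1,0,0,3} = 2
G(14) = mex{2,1,1,0,0} = 3
G(15) = mex{2,2,1,1,0} = 3
G(16) = mex{3,2,2,1,1} = 0
G(17) = mex{3,3,2,2,1} = 0
G(18) = mex{0,3,3,2,2} = 1
G(19) = mex{0,0,3,3,2} = 1
G(20) = mex{1,0,0,3,3} = 2
G(21) = mex{1,1,0,0,3} = 2
G(22) = mex{2,1,1,0,0} = 3
Pile A: G(22) = 3.
Pile B: G(22) = 3.
Combined Grundy value = 3 ⊕ 3 = 0.
A winning move leaves total XOR = 0, i.e. changes one component's Grundy value g to g ⊕ X where X is the current total.
Pile A: target g' = 3⊕0 = 3, but every legal move changes the Grundy value (mex property), so 0 moves.
Pile B: target g' = 3⊕0 = 3, but every legal move changes the Grundy value (mex property), so 0 moves.

0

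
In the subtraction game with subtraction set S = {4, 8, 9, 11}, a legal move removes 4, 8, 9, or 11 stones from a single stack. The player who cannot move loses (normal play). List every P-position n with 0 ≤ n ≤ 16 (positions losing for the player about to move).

n :  0  1  2  3  4  5  6  7  8  9 10 11 12 13 14 15 16
G :  0  0  0  0  1  1  1  1  2  2  2  2  3  3  3  0  0
P-positions are exactly the n with G(n) = 0.

0, 1, 2, 3, 15, 16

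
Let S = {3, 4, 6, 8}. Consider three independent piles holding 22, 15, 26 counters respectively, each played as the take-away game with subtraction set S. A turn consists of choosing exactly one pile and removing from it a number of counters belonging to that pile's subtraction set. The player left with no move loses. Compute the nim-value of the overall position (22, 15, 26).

0

All piles use S = {3, 4, 6, 8}:
G(0) = 0
G(1) = mex{} = 0
G(2) = mex{} = 0
G(3) = mex{0} = 1
G(4) = mex{0,0} = 1
G(5) = mex{0,0} = 1
G(6) = mex{1,0,0} = 2
G(7) = mex{1,1,0} = 2
G(8) = mex{1,1,0,0} = 2
G(9) = mex{2,1,1,0} = 3
G(10) = mex{2,2,1,0} = 3
G(11) = mex{2,2,1,1} = 0
G(12) = mex{3,2,2,1} = 0
G(13) = mex{3,3,2,1} = 0
G(14) = mex{0,3,2,2} = 1
G(15) = mex{0,0,3,2} = 1
G(16) = mex{0,0,3,2} = 1
G(17) = mex{1,0,0,3} = 2
G(18) = mex{1,1,0,3} = 2
G(19) = mex{1,1,0,0} = 2
G(20) = mex{2,1,1,0} = 3
G(21) = mex{2,2,1,0} = 3
G(22) = mex{2,2,1,1} = 0
G(23) = mex{3,2,2,1} = 0
G(24) = mex{3,3,2,1} = 0
G(25) = mex{0,3,2,2} = 1
G(26) = mex{0,0,3,2} = 1
Pile A: G(22) = 0.
Pile B: G(15) = 1.
Pile C: G(26) = 1.
Combined Grundy value = 0 ⊕ 1 ⊕ 1 = 0.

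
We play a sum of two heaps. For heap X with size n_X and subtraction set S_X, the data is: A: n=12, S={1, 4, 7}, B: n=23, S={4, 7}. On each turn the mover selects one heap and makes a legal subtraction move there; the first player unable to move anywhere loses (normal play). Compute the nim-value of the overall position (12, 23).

Heap A, S = {1, 4, 7}:
G(0) = 0
G(1) = mex{0} = 1
G(2) = mex{1} = 0
G(3) = mex{0} = 1
G(4) = mex{1,0} = 2
G(5) = mex{2,1} = 0
G(6) = mex{0,0} = 1
G(7) = mex{1,1,0} = 2
G(8) = mex{2,2,1} = 0
G(9) = mex{0,0,0} = 1
G(10) = mex{1,1,1} = 0
G(11) = mex{0,2,2} = 1
G(12) = mex{1,0,0} = 2
G_A(12) = 2.
Heap B, S = {4, 7}:
n :  0  1  2  3  4  5  6  7  8  9 10 11 12 13 14 15 16 17 18 19 20 21 22 23
G :  0  0  0  0  1  1  1  1  2  2  2  0  0  0  0  1  1  1  1  2  2  2  0  0
G_B(23) = 0.
Combined Grundy value = 2 ⊕ 0 = 2.

2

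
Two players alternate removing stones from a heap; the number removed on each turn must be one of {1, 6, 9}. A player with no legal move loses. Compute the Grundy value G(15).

1

G(0) = 0
G(1) = mex{0} = 1
G(2) = mex{1} = 0
G(3) = mex{0} = 1
G(4) = mex{1} = 0
G(5) = mex{0} = 1
G(6) = mex{1,0} = 2
G(7) = mex{2,1} = 0
G(8) = mex{0,0} = 1
G(9) = mex{1,1,0} = 2
G(10) = mex{2,0,1} = 3
G(11) = mex{3,1,0} = 2
G(12) = mex{2,2,1} = 0
G(13) = mex{0,0,0} = 1
G(14) = mex{1,1,1} = 0
G(15) = mex{0,2,2} = 1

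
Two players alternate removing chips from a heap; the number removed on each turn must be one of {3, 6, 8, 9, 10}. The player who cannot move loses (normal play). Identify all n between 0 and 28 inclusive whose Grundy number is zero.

n :  0  1  2  3  4  5  6  7  8  9 10 11 12 13 14 15 16 17 18 19 20 21 22 23 24 25 26 27 28
G :  0  0  0  1  1  1  2  2  2  3  3  3  4  0  0  0  1  1  1  2  2  2  3  3  3  4  0  0  0
P-positions are exactly the n with G(n) = 0.

0, 1, 2, 13, 14, 15, 26, 27, 28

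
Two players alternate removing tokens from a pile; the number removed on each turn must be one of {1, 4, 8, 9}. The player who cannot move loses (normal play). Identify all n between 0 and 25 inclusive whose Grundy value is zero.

n :  0  1  2  3  4  5  6  7  8  9 10 11 12 13 14 15 16 17 18 19 20 21 22 23 24 25
G :  0  1  0  1  2  0  1  0  1  2  3  2  0  1  2  3  2  0  1  0  1  2  0  1  0  1
P-positions are exactly the n with G(n) = 0.

0, 2, 5, 7, 12, 17, 19, 22, 24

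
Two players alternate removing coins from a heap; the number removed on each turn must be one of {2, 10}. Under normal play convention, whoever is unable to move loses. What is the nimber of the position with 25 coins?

0

G(0) = 0
G(1) = mex{} = 0
G(2) = mex{0} = 1
G(3) = mex{0} = 1
G(4) = mex{1} = 0
G(5) = mex{1} = 0
G(6) = mex{0} = 1
G(7) = mex{0} = 1
G(8) = mex{1} = 0
G(9) = mex{1} = 0
G(10) = mex{0,0} = 1
G(11) = mex{0,0} = 1
G(12) = mex{1,1} = 0
G(13) = mex{1,1} = 0
G(14) = mex{0,0} = 1
G(15) = mex{0,0} = 1
G(16) = mex{1,1} = 0
G(17) = mex{1,1} = 0
G(18) = mex{0,0} = 1
G(19) = mex{0,0} = 1
G(20) = mex{1,1} = 0
G(21) = mex{1,1} = 0
G(22) = mex{0,0} = 1
G(23) = mex{0,0} = 1
G(24) = mex{1,1} = 0
G(25) = mex{1,1} = 0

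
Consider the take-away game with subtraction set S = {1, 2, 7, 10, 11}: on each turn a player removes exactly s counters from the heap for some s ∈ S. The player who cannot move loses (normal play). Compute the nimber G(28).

1

G(0) = 0
G(1) = mex{0} = 1
G(2) = mex{1,0} = 2
G(3) = mex{2,1} = 0
G(4) = mex{0,2} = 1
G(5) = mex{1,0} = 2
G(6) = mex{2,1} = 0
G(7) = mex{0,2,0} = 1
G(8) = mex{1,0,1} = 2
G(9) = mex{2,1,2} = 0
G(10) = mex{0,2,0,0} = 1
G(11) = mex{1,0,1,1,0} = 2
G(12) = mex{2,1,2,2,1} = 0
G(13) = mex{0,2,0,0,2} = 1
G(14) = mex{1,0,1,1,0} = 2
G(15) = mex{2,1,2,2,1} = 0
G(16) = mex{0,2,0,0,2} = 1
G(17) = mex{1,0,1,1,0} = 2
G(18) = mex{2,1,2,2,1} = 0
G(19) = mex{0,2,0,0,2} = 1
G(20) = mex{1,0,1,1,0} = 2
G(21) = mex{2,1,2,2,1} = 0
G(22) = mex{0,2,0,0,2} = 1
G(23) = mex{1,0,1,1,0} = 2
G(24) = mex{2,1,2,2,1} = 0
G(25) = mex{0,2,0,0,2} = 1
G(26) = mex{1,0,1,1,0} = 2
G(27) = mex{2,1,2,2,1} = 0
G(28) = mex{0,2,0,0,2} = 1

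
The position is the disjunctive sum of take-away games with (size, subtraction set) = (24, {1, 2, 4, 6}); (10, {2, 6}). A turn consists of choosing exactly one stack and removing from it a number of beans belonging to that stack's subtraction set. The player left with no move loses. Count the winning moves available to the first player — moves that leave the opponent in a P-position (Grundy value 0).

3

Stack A, S = {1, 2, 4, 6}:
n :  0  1  2  3  4  5  6  7  8  9 10 11 12 13 14 15 16 17 18 19 20 21 22 23 24
G :  0  1  2  0  1  2  3  4  0  1  2  0  1  2  3  4  0  1  2  0  1  2  3  4  0
G_A(24) = 0.
Stack B, S = {2, 6}:
n :  0  1  2  3  4  5  6  7  8  9 10
G :  0  0  1  1  0  0  1  1  0  0  1
G_B(10) = 1.
Combined Grundy value = 0 ⊕ 1 = 1.
A winning move leaves total XOR = 0, i.e. changes one component's Grundy value g to g ⊕ X where X is the current total.
Stack A: need g' = 0⊕1 = 1. Options: 24−1→G=4, 24−2→G=3, 24−4→G=1, 24−6→G=2. Hits: 1.
Stack B: need g' = 1⊕1 = 0. Options: 10−2→G=0, 10−6→G=0. Hits: 2.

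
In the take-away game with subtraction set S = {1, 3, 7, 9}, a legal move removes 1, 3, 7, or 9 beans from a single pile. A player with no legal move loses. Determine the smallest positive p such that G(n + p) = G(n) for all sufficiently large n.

2

n :  0  1  2  3  4  5  6  7  8  9 10 11 12 13 14
G :  0  1  0  1  0  1  0  1  0  1  0  1  0  1  0
G(n+2) = G(n) holds for n = 0,…,8 (a full window of length max(S) = 9), so the sequence is purely periodic with period 2.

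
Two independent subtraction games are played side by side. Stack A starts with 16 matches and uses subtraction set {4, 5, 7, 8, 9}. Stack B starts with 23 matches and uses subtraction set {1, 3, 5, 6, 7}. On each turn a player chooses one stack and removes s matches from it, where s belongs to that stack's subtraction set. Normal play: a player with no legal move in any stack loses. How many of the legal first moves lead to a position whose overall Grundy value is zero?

2

Stack A, S = {4, 5, 7, 8, 9}:
G(0) = 0
G(1) = mex{} = 0
G(2) = mex{} = 0
G(3) = mex{} = 0
G(4) = mex{0} = 1
G(5) = mex{0,0} = 1
G(6) = mex{0,0} = 1
G(7) = mex{0,0,0} = 1
G(8) = mex{1,0,0,0} = 2
G(9) = mex{1,1,0,0,0} = 2
G(10) = mex{1,1,0,0,0} = 2
G(11) = mex{1,1,1,0,0} = 2
G(12) = mex{2,1,1,1,0} = 3
G(13) = mex{2,2,1,1,1} = 0
G(14) = mex{2,2,1,1,1} = 0
G(15) = mex{2,2,2,1,1} = 0
G(16) = mex{3,2,2,2,1} = 0
G_A(16) = 0.
Stack B, S = {1, 3, 5, 6, 7}:
G(0) = 0
G(1) = mex{0} = 1
G(2) = mex{1} = 0
G(3) = mex{0,0} = 1
G(4) = mex{1,1} = 0
G(5) = mex{0,0,0} = 1
G(6) = mex{1,1,1,0} = 2
G(7) = mex{2,0,0,1,0} = 3
G(8) = mex{3,1,1,0,1} = 2
G(9) = mex{2,2,0,1,0} = 3
G(10) = mex{3,3,1,0,1} = 2
G(11) = mex{2,2,2,1,0} = 3
G(12) = mex{3,3,3,2,1} = 0
G(13) = mex{0,2,2,3,2} = 1
G(14) = mex{1,3,3,2,3} = 0
G(15) = mex{0,0,2,3,2} = 1
G(16) = mex{1,1,3,2,3} = 0
G(17) = mex{0,0,0,3,2} = 1
G(18) = mex{1,1,1,0,3} = 2
G(19) = mex{2,0,0,1,0} = 3
G(20) = mex{3,1,1,0,1} = 2
G(21) = mex{2,2,0,1,0} = 3
G(22) = mex{3,3,1,0,1} = 2
G(23) = mex{2,2,2,1,0} = 3
G_B(23) = 3.
Combined Grundy value = 0 ⊕ 3 = 3.
A winning move leaves total XOR = 0, i.e. changes one component's Grundy value g to g ⊕ X where X is the current total.
Stack A: need g' = 0⊕3 = 3. Options: 16−4→G=3, 16−5→G=2, 16−7→G=2, 16−8→G=2, 16−9→G=1. Hits: 1.
Stack B: need g' = 3⊕3 = 0. Options: 23−1→G=2, 23−3→G=2, 23−5→G=2, 23−6→G=1, 23−7→G=0. Hits: 1.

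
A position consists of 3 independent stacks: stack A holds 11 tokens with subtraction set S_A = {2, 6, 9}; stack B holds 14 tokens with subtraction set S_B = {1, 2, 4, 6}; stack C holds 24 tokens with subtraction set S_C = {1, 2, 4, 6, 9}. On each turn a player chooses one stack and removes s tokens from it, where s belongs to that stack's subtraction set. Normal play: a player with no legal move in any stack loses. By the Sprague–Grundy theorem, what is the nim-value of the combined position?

0

Stack A, S = {2, 6, 9}:
G(0) = 0
G(1) = mex{} = 0
G(2) = mex{0} = 1
G(3) = mex{0} = 1
G(4) = mex{1} = 0
G(5) = mex{1} = 0
G(6) = mex{0,0} = 1
G(7) = mex{0,0} = 1
G(8) = mex{1,1} = 0
G(9) = mex{1,1,0} = 2
G(10) = mex{0,0,0} = 1
G(11) = mex{2,0,1} = 3
G_A(11) = 3.
Stack B, S = {1, 2, 4, 6}:
n :  0  1  2  3  4  5  6  7  8  9 10 11 12 13 14
G :  0  1  2  0  1  2  3  4  0  1  2  0  1  2  3
G_B(14) = 3.
Stack C, S = {1, 2, 4, 6, 9}:
G(0) = 0
G(1) = mex{0} = 1
G(2) = mex{1,0} = 2
G(3) = mex{2,1} = 0
G(4) = mex{0,2,0} = 1
G(5) = mex{1,0,1} = 2
G(6) = mex{2,1,2,0} = 3
G(7) = mex{3,2,0,1} = 4
G(8) = mex{4,3,1,2} = 0
G(9) = mex{0,4,2,0,0} = 1
G(10) = mex{1,0,3,1,1} = 2
G(11) = mex{2,1,4,2,2} = 0
G(12) = mex{0,2,0,3,0} = 1
G(13) = mex{1,0,1,4,1} = 2
G(14) = mex{2,1,2,0,2} = 3
G(15) = mex{3,2,0,1,3} = 4
G(16) = mex{4,3,1,2,4} = 0
G(17) = mex{0,4,2,0,0} = 1
G(18) = mex{1,0,3,1,1} = 2
G(19) = mex{2,1,4,2,2} = 0
G(20) = mex{0,2,0,3,0} = 1
G(21) = mex{1,0,1,4,1} = 2
G(22) = mex{2,1,2,0,2} = 3
G(23) = mex{3,2,0,1,3} = 4
G(24) = mex{4,3,1,2,4} = 0
G_C(24) = 0.
Combined Grundy value = 3 ⊕ 3 ⊕ 0 = 0.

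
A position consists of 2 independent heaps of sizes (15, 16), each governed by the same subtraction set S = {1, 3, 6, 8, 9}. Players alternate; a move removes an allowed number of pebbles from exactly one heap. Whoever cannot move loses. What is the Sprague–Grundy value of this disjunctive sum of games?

1

All heaps use S = {1, 3, 6, 8, 9}:
G(0) = 0
G(1) = mex{0} = 1
G(2) = mex{1} = 0
G(3) = mex{0,0} = 1
G(4) = mex{1,1} = 0
G(5) = mex{0,0} = 1
G(6) = mex{1,1,0} = 2
G(7) = mex{2,0,1} = 3
G(8) = mex{3,1,0,0} = 2
G(9) = mex{2,2,1,1,0} = 3
G(10) = mex{3,3,0,0,1} = 2
G(11) = mex{2,2,1,1,0} = 3
G(12) = mex{3,3,2,0,1} = 4
G(13) = mex{4,2,3,1,0} = 5
G(14) = mex{5,3,2,2,1} = 0
G(15) = mex{0,4,3,3,2} = 1
G(16) = mex{1,5,2,2,3} = 0
Heap A: G(15) = 1.
Heap B: G(16) = 0.
Combined Grundy value = 1 ⊕ 0 = 1.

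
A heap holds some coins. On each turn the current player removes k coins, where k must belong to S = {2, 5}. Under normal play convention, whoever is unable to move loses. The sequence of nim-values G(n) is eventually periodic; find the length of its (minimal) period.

n :  0  1  2  3  4  5  6  7  8  9 10 11 12 13 14 15
G :  0  0  1  1  0  2  1  0  0  1  1  0  2  1  0  0
G(n+7) = G(n) holds for n = 0,…,4 (a full window of length max(S) = 5), so the sequence is purely periodic with period 7.

7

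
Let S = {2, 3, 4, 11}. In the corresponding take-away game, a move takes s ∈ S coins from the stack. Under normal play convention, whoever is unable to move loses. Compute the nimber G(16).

1

G(0) = 0
G(1) = mex{} = 0
G(2) = mex{0} = 1
G(3) = mex{0,0} = 1
G(4) = mex{1,0,0} = 2
G(5) = mex{1,1,0} = 2
G(6) = mex{2,1,1} = 0
G(7) = mex{2,2,1} = 0
G(8) = mex{0,2,2} = 1
G(9) = mex{0,0,2} = 1
G(10) = mex{1,0,0} = 2
G(11) = mex{1,1,0,0} = 2
G(12) = mex{2,1,1,0} = 3
G(13) = mex{2,2,1,1} = 0
G(14) = mex{3,2,2,1} = 0
G(15) = mex{0,3,2,2} = 1
G(16) = mex{0,0,3,2} = 1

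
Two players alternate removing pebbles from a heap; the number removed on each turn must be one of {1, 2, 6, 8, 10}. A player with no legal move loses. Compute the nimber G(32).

0

n :  0  1  2  3  4  5  6  7  8  9 10 11 12 13 14 15 16 17 18 19 20 21 22 23 24 25 26 27 28 29 30 31 32
G :  0  1  2  0  1  2  3  0  1  2  3  4  0  1  2  3  0  1  2  0  1  2  3  0  1  2  3  4  0  1  2  3  0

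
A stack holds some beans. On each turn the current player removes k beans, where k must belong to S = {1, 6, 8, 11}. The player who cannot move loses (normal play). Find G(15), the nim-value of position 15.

n :  0  1  2  3  4  5  6  7  8  9 10 11 12 13 14 15
G :  0  1  0  1  0  1  2  0  1  0  1  2  3  2  0  1

1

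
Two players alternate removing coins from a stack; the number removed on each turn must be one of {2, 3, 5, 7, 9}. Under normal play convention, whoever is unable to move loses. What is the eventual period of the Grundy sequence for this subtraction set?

n :  0  1  2  3  4  5  6  7  8  9 10 11 12 13 14 15 16 17 18 19 20 21 22 23
G :  0  0  1  1  2  2  3  3  4  4  5  0  0  1  1  2  2  3  3  4  4  5  0  0
G(n+11) = G(n) holds for n = 0,…,8 (a full window of length max(S) = 9), so the sequence is purely periodic with period 11.

11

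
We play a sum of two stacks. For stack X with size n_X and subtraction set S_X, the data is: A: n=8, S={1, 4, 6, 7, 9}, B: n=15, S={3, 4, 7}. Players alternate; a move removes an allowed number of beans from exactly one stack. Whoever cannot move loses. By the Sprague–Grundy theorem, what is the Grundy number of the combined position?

Stack A, S = {1, 4, 6, 7, 9}:
n : 0 1 2 3 4 5 6 7 8
G : 0 1 0 1 2 0 1 2 3
G_A(8) = 3.
Stack B, S = {3, 4, 7}:
G(0) = 0
G(1) = mex{} = 0
G(2) = mex{} = 0
G(3) = mex{0} = 1
G(4) = mex{0,0} = 1
G(5) = mex{0,0} = 1
G(6) = mex{1,0} = 2
G(7) = mex{1,1,0} = 2
G(8) = mex{1,1,0} = 2
G(9) = mex{2,1,0} = 3
G(10) = mex{2,2,1} = 0
G(11) = mex{2,2,1} = 0
G(12) = mex{3,2,1} = 0
G(13) = mex{0,3,2} = 1
G(14) = mex{0,0,2} = 1
G(15) = mex{0,0,2} = 1
G_B(15) = 1.
Combined Grundy value = 3 ⊕ 1 = 2.

2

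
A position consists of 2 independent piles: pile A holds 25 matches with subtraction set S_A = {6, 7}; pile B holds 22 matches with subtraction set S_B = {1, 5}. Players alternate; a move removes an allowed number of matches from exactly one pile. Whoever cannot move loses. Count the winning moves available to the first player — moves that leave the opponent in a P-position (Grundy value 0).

1

Pile A, S = {6, 7}:
n :  0  1  2  3  4  5  6  7  8  9 10 11 12 13 14 15 16 17 18 19 20 21 22 23 24 25
G :  0  0  0  0  0  0  1  1  1  1  1  1  2  0  0  0  0  0  0  1  1  1  1  1  1  2
G_A(25) = 2.
Pile B, S = {1, 5}:
G(0) = 0
G(1) = mex{0} = 1
G(2) = mex{1} = 0
G(3) = mex{0} = 1
G(4) = mex{1} = 0
G(5) = mex{0,0} = 1
G(6) = mex{1,1} = 0
G(7) = mex{0,0} = 1
G(8) = mex{1,1} = 0
G(9) = mex{0,0} = 1
G(10) = mex{1,1} = 0
G(11) = mex{0,0} = 1
G(12) = mex{1,1} = 0
G(13) = mex{0,0} = 1
G(14) = mex{1,1} = 0
G(15) = mex{0,0} = 1
G(16) = mex{1,1} = 0
G(17) = mex{0,0} = 1
G(18) = mex{1,1} = 0
G(19) = mex{0,0} = 1
G(20) = mex{1,1} = 0
G(21) = mex{0,0} = 1
G(22) = mex{1,1} = 0
G_B(22) = 0.
Combined Grundy value = 2 ⊕ 0 = 2.
A winning move leaves total XOR = 0, i.e. changes one component's Grundy value g to g ⊕ X where X is the current total.
Pile A: need g' = 2⊕2 = 0. Options: 25−6→G=1, 25−7→G=0. Hits: 1.
Pile B: need g' = 0⊕2 = 2. Options: 22−1→G=1, 22−5→G=1. Hits: 0.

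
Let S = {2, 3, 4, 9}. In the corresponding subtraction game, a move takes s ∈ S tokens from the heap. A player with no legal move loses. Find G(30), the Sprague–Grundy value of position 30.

0

G(0) = 0
G(1) = mex{} = 0
G(2) = mex{0} = 1
G(3) = mex{0,0} = 1
G(4) = mex{1,0,0} = 2
G(5) = mex{1,1,0} = 2
G(6) = mex{2,1,1} = 0
G(7) = mex{2,2,1} = 0
G(8) = mex{0,2,2} = 1
G(9) = mex{0,0,2,0} = 1
G(10) = mex{1,0,0,0} = 2
G(11) = mex{1,1,0,1} = 2
G(12) = mex{2,1,1,1} = 0
G(13) = mex{2,2,1,2} = 0
G(14) = mex{0,2,2,2} = 1
G(15) = mex{0,0,2,0} = 1
G(16) = mex{1,0,0,0} = 2
G(17) = mex{1,1,0,1} = 2
G(18) = mex{2,1,1,1} = 0
G(19) = mex{2,2,1,2} = 0
G(20) = mex{0,2,2,2} = 1
G(21) = mex{0,0,2,0} = 1
G(22) = mex{1,0,0,0} = 2
G(23) = mex{1,1,0,1} = 2
G(24) = mex{2,1,1,1} = 0
G(25) = mex{2,2,1,2} = 0
G(26) = mex{0,2,2,2} = 1
G(27) = mex{0,0,2,0} = 1
G(28) = mex{1,0,0,0} = 2
G(29) = mex{1,1,0,1} = 2
G(30) = mex{2,1,1,1} = 0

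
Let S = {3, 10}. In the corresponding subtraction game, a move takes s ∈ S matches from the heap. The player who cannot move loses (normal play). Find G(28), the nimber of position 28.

G(0) = 0
G(1) = mex{} = 0
G(2) = mex{} = 0
G(3) = mex{0} = 1
G(4) = mex{0} = 1
G(5) = mex{0} = 1
G(6) = mex{1} = 0
G(7) = mex{1} = 0
G(8) = mex{1} = 0
G(9) = mex{0} = 1
G(10) = mex{0,0} = 1
G(11) = mex{0,0} = 1
G(12) = mex{1,0} = 2
G(13) = mex{1,1} = 0
G(14) = mex{1,1} = 0
G(15) = mex{2,1} = 0
G(16) = mex{0,0} = 1
G(17) = mex{0,0} = 1
G(18) = mex{0,0} = 1
G(19) = mex{1,1} = 0
G(20) = mex{1,1} = 0
G(21) = mex{1,1} = 0
G(22) = mex{0,2} = 1
G(23) = mex{0,0} = 1
G(24) = mex{0,0} = 1
G(25) = mex{1,0} = 2
G(26) = mex{1,1} = 0
G(27) = mex{1,1} = 0
G(28) = mex{2,1} = 0

0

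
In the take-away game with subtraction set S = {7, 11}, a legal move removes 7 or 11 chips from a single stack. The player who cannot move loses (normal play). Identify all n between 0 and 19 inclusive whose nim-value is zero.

0, 1, 2, 3, 4, 5, 6, 18, 19

G(0) = 0
G(1) = mex{} = 0
G(2) = mex{} = 0
G(3) = mex{} = 0
G(4) = mex{} = 0
G(5) = mex{} = 0
G(6) = mex{} = 0
G(7) = mex{0} = 1
G(8) = mex{0} = 1
G(9) = mex{0} = 1
G(10) = mex{0} = 1
G(11) = mex{0,0} = 1
G(12) = mex{0,0} = 1
G(13) = mex{0,0} = 1
G(14) = mex{1,0} = 2
G(15) = mex{1,0} = 2
G(16) = mex{1,0} = 2
G(17) = mex{1,0} = 2
G(18) = mex{1,1} = 0
G(19) = mex{1,1} = 0
P-positions are exactly the n with G(n) = 0.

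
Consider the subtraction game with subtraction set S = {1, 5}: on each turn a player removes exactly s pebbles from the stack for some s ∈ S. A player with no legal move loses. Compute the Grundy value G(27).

n :  0  1  2  3  4  5  6  7  8  9 10 11 12 13 14 15 16 17 18 19 20 21 22 23 24 25 26 27
G :  0  1  0  1  0  1  0  1  0  1  0  1  0  1  0  1  0  1  0  1  0  1  0  1  0  1  0  1

1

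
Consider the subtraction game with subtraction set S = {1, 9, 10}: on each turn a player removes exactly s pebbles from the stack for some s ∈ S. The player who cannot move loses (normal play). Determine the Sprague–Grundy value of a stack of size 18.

n :  0  1  2  3  4  5  6  7  8  9 10 11 12 13 14 15 16 17 18
G :  0  1  0  1  0  1  0  1  0  1  2  3  2  3  2  3  2  3  2

2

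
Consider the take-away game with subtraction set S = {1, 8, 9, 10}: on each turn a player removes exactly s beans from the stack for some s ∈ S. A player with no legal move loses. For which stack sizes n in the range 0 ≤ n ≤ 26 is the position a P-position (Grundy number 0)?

0, 2, 4, 6, 17, 19, 21, 23

G(0) = 0
G(1) = mex{0} = 1
G(2) = mex{1} = 0
G(3) = mex{0} = 1
G(4) = mex{1} = 0
G(5) = mex{0} = 1
G(6) = mex{1} = 0
G(7) = mex{0} = 1
G(8) = mex{1,0} = 2
G(9) = mex{2,1,0} = 3
G(10) = mex{3,0,1,0} = 2
G(11) = mex{2,1,0,1} = 3
G(12) = mex{3,0,1,0} = 2
G(13) = mex{2,1,0,1} = 3
G(14) = mex{3,0,1,0} = 2
G(15) = mex{2,1,0,1} = 3
G(16) = mex{3,2,1,0} = 4
G(17) = mex{4,3,2,1} = 0
G(18) = mex{0,2,3,2} = 1
G(19) = mex{1,3,2,3} = 0
G(20) = mex{0,2,3,2} = 1
G(21) = mex{1,3,2,3} = 0
G(22) = mex{0,2,3,2} = 1
G(23) = mex{1,3,2,3} = 0
G(24) = mex{0,4,3,2} = 1
G(25) = mex{1,0,4,3} = 2
G(26) = mex{2,1,0,4} = 3
P-positions are exactly the n with G(n) = 0.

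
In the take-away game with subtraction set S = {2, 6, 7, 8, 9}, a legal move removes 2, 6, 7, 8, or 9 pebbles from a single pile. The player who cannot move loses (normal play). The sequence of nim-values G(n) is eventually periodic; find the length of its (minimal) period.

15

n :  0  1  2  3  4  5  6  7  8  9 10 11 12 13 14 15 16 17 18 19 20 21 22 23 24 25 26 27 28 29 30 31
G :  0  0  1  1  0  0  1  1  2  2  3  3  2  2  3  0  0  1  1  0  0  1  1  2  2  3  3  2  2  3  0  0
G(n+15) = G(n) holds for n = 0,…,8 (a full window of length max(S) = 9), so the sequence is purely periodic with period 15.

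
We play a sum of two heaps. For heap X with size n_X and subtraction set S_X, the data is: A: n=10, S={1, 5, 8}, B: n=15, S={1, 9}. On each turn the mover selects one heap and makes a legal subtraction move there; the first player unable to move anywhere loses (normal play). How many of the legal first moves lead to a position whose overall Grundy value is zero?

Heap A, S = {1, 5, 8}:
n :  0  1  2  3  4  5  6  7  8  9 10
G :  0  1  0  1  0  1  0  1  2  3  2
G_A(10) = 2.
Heap B, S = {1, 9}:
G(0) = 0
G(1) = mex{0} = 1
G(2) = mex{1} = 0
G(3) = mex{0} = 1
G(4) = mex{1} = 0
G(5) = mex{0} = 1
G(6) = mex{1} = 0
G(7) = mex{0} = 1
G(8) = mex{1} = 0
G(9) = mex{0,0} = 1
G(10) = mex{1,1} = 0
G(11) = mex{0,0} = 1
G(12) = mex{1,1} = 0
G(13) = mex{0,0} = 1
G(14) = mex{1,1} = 0
G(15) = mex{0,0} = 1
G_B(15) = 1.
Combined Grundy value = 2 ⊕ 1 = 3.
A winning move leaves total XOR = 0, i.e. changes one component's Grundy value g to g ⊕ X where X is the current total.
Heap A: need g' = 2⊕3 = 1. Options: 10−1→G=3, 10−5→G=1, 10−8→G=0. Hits: 1.
Heap B: need g' = 1⊕3 = 2. Options: 15−1→G=0, 15−9→G=0. Hits: 0.

1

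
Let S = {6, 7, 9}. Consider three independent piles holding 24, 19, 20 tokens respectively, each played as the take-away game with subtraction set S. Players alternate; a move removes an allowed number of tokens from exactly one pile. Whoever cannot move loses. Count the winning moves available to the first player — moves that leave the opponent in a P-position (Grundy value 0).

5

All piles use S = {6, 7, 9}:
G(0) = 0
G(1) = mex{} = 0
G(2) = mex{} = 0
G(3) = mex{} = 0
G(4) = mex{} = 0
G(5) = mex{} = 0
G(6) = mex{0} = 1
G(7) = mex{0,0} = 1
G(8) = mex{0,0} = 1
G(9) = mex{0,0,0} = 1
G(10) = mex{0,0,0} = 1
G(11) = mex{0,0,0} = 1
G(12) = mex{1,0,0} = 2
G(13) = mex{1,1,0} = 2
G(14) = mex{1,1,0} = 2
G(15) = mex{1,1,1} = 0
G(16) = mex{1,1,1} = 0
G(17) = mex{1,1,1} = 0
G(18) = mex{2,1,1} = 0
G(19) = mex{2,2,1} = 0
G(20) = mex{2,2,1} = 0
G(21) = mex{0,2,2} = 1
G(22) = mex{0,0,2} = 1
G(23) = mex{0,0,2} = 1
G(24) = mex{0,0,0} = 1
Pile A: G(24) = 1.
Pile B: G(19) = 0.
Pile C: G(20) = 0.
Combined Grundy value = 1 ⊕ 0 ⊕ 0 = 1.
A winning move leaves total XOR = 0, i.e. changes one component's Grundy value g to g ⊕ X where X is the current total.
Pile A: need g' = 1⊕1 = 0. Options: 24−6→G=0, 24−7→G=0, 24−9→G=0. Hits: 3.
Pile B: need g' = 0⊕1 = 1. Options: 19−6→G=2, 19−7→G=2, 19−9→G=1. Hits: 1.
Pile C: need g' = 0⊕1 = 1. Options: 20−6→G=2, 20−7→G=2, 20−9→G=1. Hits: 1.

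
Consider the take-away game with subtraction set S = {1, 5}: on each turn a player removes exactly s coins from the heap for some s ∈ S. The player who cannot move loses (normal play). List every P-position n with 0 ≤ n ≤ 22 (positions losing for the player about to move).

0, 2, 4, 6, 8, 10, 12, 14, 16, 18, 20, 22

G(0) = 0
G(1) = mex{0} = 1
G(2) = mex{1} = 0
G(3) = mex{0} = 1
G(4) = mex{1} = 0
G(5) = mex{0,0} = 1
G(6) = mex{1,1} = 0
G(7) = mex{0,0} = 1
G(8) = mex{1,1} = 0
G(9) = mex{0,0} = 1
G(10) = mex{1,1} = 0
G(11) = mex{0,0} = 1
G(12) = mex{1,1} = 0
G(13) = mex{0,0} = 1
G(14) = mex{1,1} = 0
G(15) = mex{0,0} = 1
G(16) = mex{1,1} = 0
G(17) = mex{0,0} = 1
G(18) = mex{1,1} = 0
G(19) = mex{0,0} = 1
G(20) = mex{1,1} = 0
G(21) = mex{0,0} = 1
G(22) = mex{1,1} = 0
P-positions are exactly the n with G(n) = 0.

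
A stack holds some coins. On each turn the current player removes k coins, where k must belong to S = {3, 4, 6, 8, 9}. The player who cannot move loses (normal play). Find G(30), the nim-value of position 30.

n :  0  1  2  3  4  5  6  7  8  9 10 11 12 13 14 15 16 17 18 19 20 21 22 23 24 25 26 27 28 29 30
G :  0  0  0  1  1  1  2  2  2  3  3  3  0  0  0  1  1  1  2  2  2  3  3  3  0  0  0  1  1  1  2

2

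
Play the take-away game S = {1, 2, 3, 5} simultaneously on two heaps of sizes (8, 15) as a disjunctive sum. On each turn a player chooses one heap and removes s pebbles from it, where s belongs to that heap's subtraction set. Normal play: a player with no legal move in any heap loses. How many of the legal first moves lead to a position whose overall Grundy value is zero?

3

All heaps use S = {1, 2, 3, 5}:
G(0) = 0
G(1) = mex{0} = 1
G(2) = mex{1,0} = 2
G(3) = mex{2,1,0} = 3
G(4) = mex{3,2,1} = 0
G(5) = mex{0,3,2,0} = 1
G(6) = mex{1,0,3,1} = 2
G(7) = mex{2,1,0,2} = 3
G(8) = mex{3,2,1,3} = 0
G(9) = mex{0,3,2,0} = 1
G(10) = mex{1,0,3,1} = 2
G(11) = mex{2,1,0,2} = 3
G(12) = mex{3,2,1,3} = 0
G(13) = mex{0,3,2,0} = 1
G(14) = mex{1,0,3,1} = 2
G(15) = mex{2,1,0,2} = 3
Heap A: G(8) = 0.
Heap B: G(15) = 3.
Combined Grundy value = 0 ⊕ 3 = 3.
A winning move leaves total XOR = 0, i.e. changes one component's Grundy value g to g ⊕ X where X is the current total.
Heap A: need g' = 0⊕3 = 3. Options: 8−1→G=3, 8−2→G=2, 8−3→G=1, 8−5→G=3. Hits: 2.
Heap B: need g' = 3⊕3 = 0. Options: 15−1→G=2, 15−2→G=1, 15−3→G=0, 15−5→G=2. Hits: 1.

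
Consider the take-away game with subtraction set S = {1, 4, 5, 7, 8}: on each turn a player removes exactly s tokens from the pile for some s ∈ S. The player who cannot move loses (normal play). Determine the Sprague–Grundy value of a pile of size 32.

G(0) = 0
G(1) = mex{0} = 1
G(2) = mex{1} = 0
G(3) = mex{0} = 1
G(4) = mex{1,0} = 2
G(5) = mex{2,1,0} = 3
G(6) = mex{3,0,1} = 2
G(7) = mex{2,1,0,0} = 3
G(8) = mex{3,2,1,1,0} = 4
G(9) = mex{4,3,2,0,1} = 5
G(10) = mex{5,2,3,1,0} = 4
G(11) = mex{4,3,2,2,1} = 0
G(12) = mex{0,4,3,3,2} = 1
G(13) = mex{1,5,4,2,3} = 0
G(14) = mex{0,4,5,3,2} = 1
G(15) = mex{1,0,4,4,3} = 2
G(16) = mex{2,1,0,5,4} = 3
G(17) = mex{3,0,1,4,5} = 2
G(18) = mex{2,1,0,0,4} = 3
G(19) = mex{3,2,1,1,0} = 4
G(20) = mex{4,3,2,0,1} = 5
G(21) = mex{5,2,3,1,0} = 4
G(22) = mex{4,3,2,2,1} = 0
G(23) = mex{0,4,3,3,2} = 1
G(24) = mex{1,5,4,2,3} = 0
G(25) = mex{0,4,5,3,2} = 1
G(26) = mex{1,0,4,4,3} = 2
G(27) = mex{2,1,0,5,4} = 3
G(28) = mex{3,0,1,4,5} = 2
G(29) = mex{2,1,0,0,4} = 3
G(30) = mex{3,2,1,1,0} = 4
G(31) = mex{4,3,2,0,1} = 5
G(32) = mex{5,2,3,1,0} = 4

4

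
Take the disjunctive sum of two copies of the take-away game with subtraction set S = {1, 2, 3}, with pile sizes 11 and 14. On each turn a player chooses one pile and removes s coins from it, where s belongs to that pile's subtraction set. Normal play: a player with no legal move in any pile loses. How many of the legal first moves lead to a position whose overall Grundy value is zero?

All piles use S = {1, 2, 3}:
G(0) = 0
G(1) = mex{0} = 1
G(2) = mex{1,0} = 2
G(3) = mex{2,1,0} = 3
G(4) = mex{3,2,1} = 0
G(5) = mex{0,3,2} = 1
G(6) = mex{1,0,3} = 2
G(7) = mex{2,1,0} = 3
G(8) = mex{3,2,1} = 0
G(9) = mex{0,3,2} = 1
G(10) = mex{1,0,3} = 2
G(11) = mex{2,1,0} = 3
G(12) = mex{3,2,1} = 0
G(13) = mex{0,3,2} = 1
G(14) = mex{1,0,3} = 2
Pile A: G(11) = 3.
Pile B: G(14) = 2.
Combined Grundy value = 3 ⊕ 2 = 1.
A winning move leaves total XOR = 0, i.e. changes one component's Grundy value g to g ⊕ X where X is the current total.
Pile A: need g' = 3⊕1 = 2. Options: 11−1→G=2, 11−2→G=1, 11−3→G=0. Hits: 1.
Pile B: need g' = 2⊕1 = 3. Options: 14−1→G=1, 14−2→G=0, 14−3→G=3. Hits: 1.

2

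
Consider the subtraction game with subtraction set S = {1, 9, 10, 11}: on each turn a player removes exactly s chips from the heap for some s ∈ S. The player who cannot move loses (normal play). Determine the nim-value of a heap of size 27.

G(0) = 0
G(1) = mex{0} = 1
G(2) = mex{1} = 0
G(3) = mex{0} = 1
G(4) = mex{1} = 0
G(5) = mex{0} = 1
G(6) = mex{1} = 0
G(7) = mex{0} = 1
G(8) = mex{1} = 0
G(9) = mex{0,0} = 1
G(10) = mex{1,1,0} = 2
G(11) = mex{2,0,1,0} = 3
G(12) = mex{3,1,0,1} = 2
G(13) = mex{2,0,1,0} = 3
G(14) = mex{3,1,0,1} = 2
G(15) = mex{2,0,1,0} = 3
G(16) = mex{3,1,0,1} = 2
G(17) = mex{2,0,1,0} = 3
G(18) = mex{3,1,0,1} = 2
G(19) = mex{2,2,1,0} = 3
G(20) = mex{3,3,2,1} = 0
G(21) = mex{0,2,3,2} = 1
G(22) = mex{1,3,2,3} = 0
G(23) = mex{0,2,3,2} = 1
G(24) = mex{1,3,2,3} = 0
G(25) = mex{0,2,3,2} = 1
G(26) = mex{1,3,2,3} = 0
G(27) = mex{0,2,3,2} = 1

1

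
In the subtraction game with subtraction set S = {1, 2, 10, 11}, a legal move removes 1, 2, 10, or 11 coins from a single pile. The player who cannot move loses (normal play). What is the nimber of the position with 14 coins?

2

n :  0  1  2  3  4  5  6  7  8  9 10 11 12 13 14
G :  0  1  2  0  1  2  0  1  2  0  1  2  0  1  2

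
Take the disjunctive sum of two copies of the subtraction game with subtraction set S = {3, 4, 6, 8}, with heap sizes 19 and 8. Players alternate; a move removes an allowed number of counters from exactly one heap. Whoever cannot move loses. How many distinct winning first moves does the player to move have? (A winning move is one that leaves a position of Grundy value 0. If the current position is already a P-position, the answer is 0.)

All heaps use S = {3, 4, 6, 8}:
G(0) = 0
G(1) = mex{} = 0
G(2) = mex{} = 0
G(3) = mex{0} = 1
G(4) = mex{0,0} = 1
G(5) = mex{0,0} = 1
G(6) = mex{1,0,0} = 2
G(7) = mex{1,1,0} = 2
G(8) = mex{1,1,0,0} = 2
G(9) = mex{2,1,1,0} = 3
G(10) = mex{2,2,1,0} = 3
G(11) = mex{2,2,1,1} = 0
G(12) = mex{3,2,2,1} = 0
G(13) = mex{3,3,2,1} = 0
G(14) = mex{0,3,2,2} = 1
G(15) = mex{0,0,3,2} = 1
G(16) = mex{0,0,3,2} = 1
G(17) = mex{1,0,0,3} = 2
G(18) = mex{1,1,0,3} = 2
G(19) = mex{1,1,0,0} = 2
Heap A: G(19) = 2.
Heap B: G(8) = 2.
Combined Grundy value = 2 ⊕ 2 = 0.
A winning move leaves total XOR = 0, i.e. changes one component's Grundy value g to g ⊕ X where X is the current total.
Heap A: target g' = 2⊕0 = 2, but every legal move changes the Grundy value (mex property), so 0 moves.
Heap B: target g' = 2⊕0 = 2, but every legal move changes the Grundy value (mex property), so 0 moves.

0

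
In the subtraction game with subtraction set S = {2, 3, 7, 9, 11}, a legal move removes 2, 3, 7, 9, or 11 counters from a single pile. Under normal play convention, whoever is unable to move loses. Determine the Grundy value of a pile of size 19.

0

n :  0  1  2  3  4  5  6  7  8  9 10 11 12 13 14 15 16 17 18 19
G :  0  0  1  1  2  0  0  1  1  2  2  3  3  4  2  5  3  3  0  0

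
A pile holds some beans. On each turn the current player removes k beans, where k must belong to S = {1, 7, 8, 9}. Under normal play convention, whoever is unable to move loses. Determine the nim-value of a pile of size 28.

2

G(0) = 0
G(1) = mex{0} = 1
G(2) = mex{1} = 0
G(3) = mex{0} = 1
G(4) = mex{1} = 0
G(5) = mex{0} = 1
G(6) = mex{1} = 0
G(7) = mex{0,0} = 1
G(8) = mex{1,1,0} = 2
G(9) = mex{2,0,1,0} = 3
G(10) = mex{3,1,0,1} = 2
G(11) = mex{2,0,1,0} = 3
G(12) = mex{3,1,0,1} = 2
G(13) = mex{2,0,1,0} = 3
G(14) = mex{3,1,0,1} = 2
G(15) = mex{2,2,1,0} = 3
G(16) = mex{3,3,2,1} = 0
G(17) = mex{0,2,3,2} = 1
G(18) = mex{1,3,2,3} = 0
G(19) = mex{0,2,3,2} = 1
G(20) = mex{1,3,2,3} = 0
G(21) = mex{0,2,3,2} = 1
G(22) = mex{1,3,2,3} = 0
G(23) = mex{0,0,3,2} = 1
G(24) = mex{1,1,0,3} = 2
G(25) = mex{2,0,1,0} = 3
G(26) = mex{3,1,0,1} = 2
G(27) = mex{2,0,1,0} = 3
G(28) = mex{3,1,0,1} = 2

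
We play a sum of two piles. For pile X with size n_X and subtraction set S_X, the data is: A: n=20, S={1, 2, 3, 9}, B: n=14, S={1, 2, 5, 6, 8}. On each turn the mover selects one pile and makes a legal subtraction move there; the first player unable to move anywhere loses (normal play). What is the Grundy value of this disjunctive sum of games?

Pile A, S = {1, 2, 3, 9}:
n :  0  1  2  3  4  5  6  7  8  9 10 11 12 13 14 15 16 17 18 19 20
G :  0  1  2  3  0  1  2  3  0  1  2  3  0  1  2  3  0  1  2  3  0
G_A(20) = 0.
Pile B, S = {1, 2, 5, 6, 8}:
n :  0  1  2  3  4  5  6  7  8  9 10 11 12 13 14
G :  0  1  2  0  1  2  3  0  1  2  0  1  2  3  0
G_B(14) = 0.
Combined Grundy value = 0 ⊕ 0 = 0.

0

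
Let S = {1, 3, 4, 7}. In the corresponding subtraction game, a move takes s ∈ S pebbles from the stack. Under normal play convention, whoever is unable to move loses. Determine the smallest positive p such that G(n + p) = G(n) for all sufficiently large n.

n :  0  1  2  3  4  5  6  7  8  9 10 11 12 13 14 15 16 17
G :  0  1  0  1  2  3  2  3  0  1  0  1  2  3  2  3  0  1
G(n+8) = G(n) holds for n = 0,…,6 (a full window of length max(S) = 7), so the sequence is purely periodic with period 8.

8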